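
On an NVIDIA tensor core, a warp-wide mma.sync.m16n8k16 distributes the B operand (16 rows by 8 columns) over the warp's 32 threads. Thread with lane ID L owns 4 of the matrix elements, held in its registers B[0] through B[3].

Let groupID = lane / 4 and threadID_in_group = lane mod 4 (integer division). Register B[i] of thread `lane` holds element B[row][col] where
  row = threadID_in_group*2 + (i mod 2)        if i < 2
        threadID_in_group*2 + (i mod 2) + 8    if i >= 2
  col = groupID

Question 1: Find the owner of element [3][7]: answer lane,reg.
29,1

c=7->g=7  r=3->rb=0,t=1,b0=1
L=7*4+1=29  i=0*2+1=1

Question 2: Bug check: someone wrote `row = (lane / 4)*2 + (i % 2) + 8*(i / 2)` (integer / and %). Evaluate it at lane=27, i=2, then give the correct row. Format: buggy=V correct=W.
buggy=20 correct=14

`(lane / 4)*2 + (i % 2) + 8*(i / 2)`[27,2]->20
lane 27: g=6 (27/4), t=3 (27%4)
i=2: r=3*2+0+8=14, c=g=6
row: 20 vs 14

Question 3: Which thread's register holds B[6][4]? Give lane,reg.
19,0

c=4->g=4  r=6->rb=0,t=3,b0=0
L=4*4+3=19  i=0*2+0=0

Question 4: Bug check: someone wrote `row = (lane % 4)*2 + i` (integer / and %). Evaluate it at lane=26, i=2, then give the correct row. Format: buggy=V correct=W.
buggy=6 correct=12

`(lane % 4)*2 + i`[26,2]->6
lane 26: gid=6 (26/4), tid=2 (26%4)
i=2: r=2*2+0+8=12, c=gid=6
row: 6 vs 12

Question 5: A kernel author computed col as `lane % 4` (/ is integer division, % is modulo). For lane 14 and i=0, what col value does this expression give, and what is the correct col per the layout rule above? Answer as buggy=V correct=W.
buggy=2 correct=3

`lane % 4`[14,0]⇒2
L=14⇒gr=14>>2=3, th=14&3=2
[0]⇒row 2·2+0+0=4  col gr=3
col: 2 vs 3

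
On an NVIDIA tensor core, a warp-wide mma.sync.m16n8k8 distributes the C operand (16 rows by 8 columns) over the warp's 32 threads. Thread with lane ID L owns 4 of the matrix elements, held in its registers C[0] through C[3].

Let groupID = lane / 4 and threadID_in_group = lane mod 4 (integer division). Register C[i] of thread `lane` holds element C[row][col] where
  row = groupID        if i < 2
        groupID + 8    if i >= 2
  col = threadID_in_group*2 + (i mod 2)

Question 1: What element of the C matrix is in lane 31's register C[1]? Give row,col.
7,7

L=31=>grp=31>>2=7, tig=31&3=3
[1]=>row 7+0=7  col 3·2+1=7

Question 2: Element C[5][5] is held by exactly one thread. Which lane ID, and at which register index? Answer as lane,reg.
22,1

r=5⇒gr=5,Rb=0  c=5⇒th=2,odd=1
L=5*4+2=22  i=0*2+1=1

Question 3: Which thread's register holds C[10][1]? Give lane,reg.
8,3

r: 10->gid=2,r8=1  c: 1->tid=0,i&1=1
L=2*4+0=8  i=1*2+1=3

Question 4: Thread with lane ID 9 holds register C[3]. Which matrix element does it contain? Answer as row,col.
9: gr=2,th=1
[3] (2+8,1*2+1) = (10,3)

10,3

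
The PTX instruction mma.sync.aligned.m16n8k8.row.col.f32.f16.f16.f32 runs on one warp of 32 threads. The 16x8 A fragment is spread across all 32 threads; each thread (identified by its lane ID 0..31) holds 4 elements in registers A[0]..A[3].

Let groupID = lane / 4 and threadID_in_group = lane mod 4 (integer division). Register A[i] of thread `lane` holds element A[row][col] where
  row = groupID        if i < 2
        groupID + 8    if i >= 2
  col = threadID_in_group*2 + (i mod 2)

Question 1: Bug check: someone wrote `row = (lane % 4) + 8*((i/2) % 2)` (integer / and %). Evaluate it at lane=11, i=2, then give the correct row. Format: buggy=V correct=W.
buggy=11 correct=10

`(lane % 4) + 8*((i/2) % 2)`[11,2]->11
L=11->g=11>>2=2, t=11&3=3
[2]->row 2+8=10  col 3·2+0=6
row: 11 vs 10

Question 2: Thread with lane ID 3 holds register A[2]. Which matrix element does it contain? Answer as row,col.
3: grp=0,tig=3
[2] (0+8,3*2+0) = (8,6)

8,6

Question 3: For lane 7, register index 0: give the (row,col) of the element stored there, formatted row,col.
lane 7→7/4=1, 7 mod 4=3
i=0  r:1+0→1  c:2·3+0→6

1,6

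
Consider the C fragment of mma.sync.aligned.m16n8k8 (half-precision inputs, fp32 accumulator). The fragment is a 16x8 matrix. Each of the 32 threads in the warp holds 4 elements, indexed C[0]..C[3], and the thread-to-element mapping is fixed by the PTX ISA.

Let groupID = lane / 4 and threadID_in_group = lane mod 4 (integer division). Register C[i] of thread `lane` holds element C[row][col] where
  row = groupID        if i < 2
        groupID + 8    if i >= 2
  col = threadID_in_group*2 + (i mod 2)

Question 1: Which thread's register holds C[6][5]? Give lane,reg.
r:6=>grp=6,rB=0  c:5=>tig=2,lo=1
L=6*4+2=26  i=0*2+1=1

26,1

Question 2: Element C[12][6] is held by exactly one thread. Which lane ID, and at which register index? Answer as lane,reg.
r=12⇒gr=4,Rb=1  c=6⇒th=3,odd=0
L=4*4+3=19  i=1*2+0=2

19,2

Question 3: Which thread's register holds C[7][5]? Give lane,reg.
30,1

r:7=>grp=7,rB=0  c:5=>tig=2,lo=1
L=7*4+2=30  i=0*2+1=1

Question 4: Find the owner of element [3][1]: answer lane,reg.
12,1

r=3⇒gr=3,Rb=0  c=1⇒th=0,odd=1
L=3*4+0=12  i=0*2+1=1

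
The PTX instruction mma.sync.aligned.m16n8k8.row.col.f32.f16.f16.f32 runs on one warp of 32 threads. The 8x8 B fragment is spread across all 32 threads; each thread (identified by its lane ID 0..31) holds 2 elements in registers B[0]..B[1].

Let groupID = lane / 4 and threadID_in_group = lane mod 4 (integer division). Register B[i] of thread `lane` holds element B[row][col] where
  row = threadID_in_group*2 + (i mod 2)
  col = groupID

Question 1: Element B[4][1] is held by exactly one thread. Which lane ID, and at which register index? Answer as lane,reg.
6,0

c=1⇒gr=1  r=4⇒th=2,odd=0
L=1*4+2=6  i=0=0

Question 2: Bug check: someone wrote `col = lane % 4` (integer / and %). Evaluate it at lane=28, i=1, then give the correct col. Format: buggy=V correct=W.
buggy=0 correct=7

`lane % 4`[28,1]->0
lane 28->28/4=7, 28 mod 4=0
i=1  r:2·0+1->1  c:7
col: 0 vs 7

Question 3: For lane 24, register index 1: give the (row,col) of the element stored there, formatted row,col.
L=24->g=24>>2=6, t=24&3=0
[1]->row 0·2+1=1  col g=6

1,6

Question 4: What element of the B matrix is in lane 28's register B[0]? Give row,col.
lane 28: gr=7 (28/4), th=0 (28%4)
i=0: r=0*2+0=0, c=gr=7

0,7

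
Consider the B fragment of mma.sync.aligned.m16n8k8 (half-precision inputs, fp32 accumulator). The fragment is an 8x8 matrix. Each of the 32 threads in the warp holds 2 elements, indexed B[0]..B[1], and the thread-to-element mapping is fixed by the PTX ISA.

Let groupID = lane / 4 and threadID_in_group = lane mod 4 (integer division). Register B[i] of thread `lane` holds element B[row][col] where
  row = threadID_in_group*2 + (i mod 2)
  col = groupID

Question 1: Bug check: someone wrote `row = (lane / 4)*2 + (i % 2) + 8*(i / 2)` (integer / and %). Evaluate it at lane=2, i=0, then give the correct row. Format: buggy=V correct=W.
`(lane / 4)*2 + (i % 2) + 8*(i / 2)`[2,0]->0
L=2->gid=2>>2=0, tid=2&3=2
[0]->row 2·2+0=4  col gid=0
row: 0 vs 4

buggy=0 correct=4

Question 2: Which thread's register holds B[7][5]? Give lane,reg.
c: 5->gid=5  r: 7->tid=3,i&1=1
L=5*4+3=23  i=1=1

23,1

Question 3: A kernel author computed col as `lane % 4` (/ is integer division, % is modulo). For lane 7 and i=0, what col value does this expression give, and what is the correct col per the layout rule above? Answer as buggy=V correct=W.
buggy=3 correct=1

`lane % 4`[7,0]->3
7: g=1,t=3
[0] (3*2+0,1) = (6,1)
col: 3 vs 1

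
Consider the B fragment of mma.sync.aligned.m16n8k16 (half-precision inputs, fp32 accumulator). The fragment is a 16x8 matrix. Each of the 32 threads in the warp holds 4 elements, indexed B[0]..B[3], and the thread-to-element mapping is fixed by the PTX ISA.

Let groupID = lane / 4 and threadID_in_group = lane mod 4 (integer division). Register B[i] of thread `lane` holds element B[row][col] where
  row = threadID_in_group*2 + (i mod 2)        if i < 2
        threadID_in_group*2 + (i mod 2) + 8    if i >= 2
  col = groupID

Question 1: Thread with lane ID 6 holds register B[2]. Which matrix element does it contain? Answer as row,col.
L=6⇒gr=6>>2=1, th=6&3=2
[2]⇒row 2·2+0+8=12  col gr=1

12,1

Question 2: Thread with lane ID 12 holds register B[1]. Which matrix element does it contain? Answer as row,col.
1,3

12: g=3,t=0
[1] (0*2+1+0,3) = (1,3)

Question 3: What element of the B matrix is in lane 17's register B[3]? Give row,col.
11,4

lane 17=>17/4=4, 17 mod 4=1
i=3  r:2·1+1+8=>11  c:4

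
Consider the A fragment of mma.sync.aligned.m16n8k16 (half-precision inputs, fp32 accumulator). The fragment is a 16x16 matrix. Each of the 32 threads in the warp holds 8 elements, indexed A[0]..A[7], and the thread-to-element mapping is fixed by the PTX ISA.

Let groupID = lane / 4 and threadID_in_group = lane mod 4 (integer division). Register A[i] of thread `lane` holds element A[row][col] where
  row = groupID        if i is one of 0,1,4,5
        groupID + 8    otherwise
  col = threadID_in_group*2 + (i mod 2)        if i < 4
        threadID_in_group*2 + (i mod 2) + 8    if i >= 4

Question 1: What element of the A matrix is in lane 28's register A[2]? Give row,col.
15,0

lane 28: G=7 (28/4), T=0 (28%4)
i=2: r=7+8=15, c=0*2+0+0=0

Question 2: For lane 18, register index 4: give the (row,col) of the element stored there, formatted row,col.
L=18=>grp=18>>2=4, tig=18&3=2
[4]=>row 4+0=4  col 2·2+0+8=12

4,12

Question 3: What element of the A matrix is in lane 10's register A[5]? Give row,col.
2,13

lane 10: gid=2 (10/4), tid=2 (10%4)
i=5: r=2+0=2, c=2*2+1+8=13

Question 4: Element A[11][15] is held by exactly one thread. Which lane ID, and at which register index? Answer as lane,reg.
r=11->g=3,rb=1  c=15->cb=1,t=3,b0=1
L=3*4+3=15  i=1*4+1*2+1=7

15,7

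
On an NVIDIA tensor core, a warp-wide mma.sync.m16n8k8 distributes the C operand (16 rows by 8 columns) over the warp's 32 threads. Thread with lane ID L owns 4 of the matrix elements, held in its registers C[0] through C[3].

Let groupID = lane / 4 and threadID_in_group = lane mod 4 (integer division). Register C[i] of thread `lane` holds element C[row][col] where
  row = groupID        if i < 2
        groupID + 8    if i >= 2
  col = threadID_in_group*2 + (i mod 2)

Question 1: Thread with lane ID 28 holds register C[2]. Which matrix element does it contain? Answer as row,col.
lane 28: G=7 (28/4), T=0 (28%4)
i=2: r=7+8=15, c=0*2+0=0

15,0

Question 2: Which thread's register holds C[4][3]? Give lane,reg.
17,1

r: 4->gid=4,r8=0  c: 3->tid=1,i&1=1
L=4*4+1=17  i=0*2+1=1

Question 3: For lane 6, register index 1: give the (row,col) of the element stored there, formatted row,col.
6: g=1,t=2
[1] (1+0,2*2+1) = (1,5)

1,5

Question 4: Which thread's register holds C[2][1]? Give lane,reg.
8,1

r=2->g=2,rb=0  c=1->t=0,b0=1
L=2*4+0=8  i=0*2+1=1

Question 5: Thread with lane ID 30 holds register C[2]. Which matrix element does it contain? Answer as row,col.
L=30->g=30>>2=7, t=30&3=2
[2]->row 7+8=15  col 2·2+0=4

15,4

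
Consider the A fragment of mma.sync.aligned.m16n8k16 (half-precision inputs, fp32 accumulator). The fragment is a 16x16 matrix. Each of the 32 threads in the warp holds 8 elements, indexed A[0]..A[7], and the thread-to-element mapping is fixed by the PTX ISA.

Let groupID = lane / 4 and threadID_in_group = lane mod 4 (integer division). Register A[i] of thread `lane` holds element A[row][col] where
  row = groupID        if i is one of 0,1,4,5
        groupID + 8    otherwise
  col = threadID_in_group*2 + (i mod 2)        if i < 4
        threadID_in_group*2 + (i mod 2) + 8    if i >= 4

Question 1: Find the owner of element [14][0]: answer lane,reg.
r=14⇒gr=6,Rb=1  c=0⇒Cb=0,th=0,odd=0
L=6*4+0=24  i=0*4+1*2+0=2

24,2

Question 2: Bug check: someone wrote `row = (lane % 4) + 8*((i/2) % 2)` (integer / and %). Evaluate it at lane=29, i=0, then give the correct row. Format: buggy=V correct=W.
`(lane % 4) + 8*((i/2) % 2)`[29,0]=>1
lane 29=>29/4=7, 29 mod 4=1
i=0  r:7+0=>7  c:2·1+0+0=>2
row: 1 vs 7

buggy=1 correct=7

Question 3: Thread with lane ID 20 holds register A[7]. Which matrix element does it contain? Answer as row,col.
lane 20=>20/4=5, 20 mod 4=0
i=7  r:5+8=>13  c:2·0+1+8=>9

13,9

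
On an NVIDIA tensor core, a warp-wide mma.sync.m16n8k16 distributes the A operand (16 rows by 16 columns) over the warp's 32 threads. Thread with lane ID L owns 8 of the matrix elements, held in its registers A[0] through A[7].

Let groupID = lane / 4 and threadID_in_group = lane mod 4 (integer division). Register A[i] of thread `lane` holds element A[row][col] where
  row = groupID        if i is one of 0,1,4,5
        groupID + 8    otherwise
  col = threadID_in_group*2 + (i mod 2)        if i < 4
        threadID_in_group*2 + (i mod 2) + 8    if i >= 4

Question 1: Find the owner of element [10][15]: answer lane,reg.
r: 10->gid=2,r8=1  c: 15->c8=1,tid=3,i&1=1
L=2*4+3=11  i=1*4+1*2+1=7

11,7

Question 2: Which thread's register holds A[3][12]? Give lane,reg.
r:3=>grp=3,rB=0  c:12=>cB=1,tig=2,lo=0
L=3*4+2=14  i=1*4+0*2+0=4

14,4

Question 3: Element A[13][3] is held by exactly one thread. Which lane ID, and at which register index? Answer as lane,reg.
r: 13->gid=5,r8=1  c: 3->c8=0,tid=1,i&1=1
L=5*4+1=21  i=0*4+1*2+1=3

21,3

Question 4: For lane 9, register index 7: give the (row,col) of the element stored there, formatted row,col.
9: gid=2,tid=1
[7] (2+8,1*2+1+8) = (10,11)

10,11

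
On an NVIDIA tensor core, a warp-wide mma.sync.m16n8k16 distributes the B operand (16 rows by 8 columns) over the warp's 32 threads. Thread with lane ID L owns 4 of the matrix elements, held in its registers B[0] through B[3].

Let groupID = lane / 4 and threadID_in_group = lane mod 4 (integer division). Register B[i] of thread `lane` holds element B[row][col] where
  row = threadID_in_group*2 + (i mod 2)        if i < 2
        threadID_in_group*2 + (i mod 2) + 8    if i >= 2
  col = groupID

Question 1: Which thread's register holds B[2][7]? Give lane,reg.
c=7⇒gr=7  r=2⇒Rb=0,th=1,odd=0
L=7*4+1=29  i=0*2+0=0

29,0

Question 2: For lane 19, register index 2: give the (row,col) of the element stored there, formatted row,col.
L=19→G=19>>2=4, T=19&3=3
[2]→row 3·2+0+8=14  col G=4

14,4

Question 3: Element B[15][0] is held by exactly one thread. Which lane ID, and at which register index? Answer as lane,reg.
c: 0->gid=0  r: 15->r8=1,tid=3,i&1=1
L=0*4+3=3  i=1*2+1=3

3,3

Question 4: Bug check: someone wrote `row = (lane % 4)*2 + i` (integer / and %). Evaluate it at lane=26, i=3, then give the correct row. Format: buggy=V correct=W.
buggy=7 correct=13

`(lane % 4)*2 + i`[26,3]=>7
L=26=>grp=26>>2=6, tig=26&3=2
[3]=>row 2·2+1+8=13  col grp=6
row: 7 vs 13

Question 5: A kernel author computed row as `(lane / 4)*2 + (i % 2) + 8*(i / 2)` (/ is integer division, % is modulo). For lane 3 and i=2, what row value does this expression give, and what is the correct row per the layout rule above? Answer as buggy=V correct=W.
`(lane / 4)*2 + (i % 2) + 8*(i / 2)`[3,2]→8
L=3→G=3>>2=0, T=3&3=3
[2]→row 3·2+0+8=14  col G=0
row: 8 vs 14

buggy=8 correct=14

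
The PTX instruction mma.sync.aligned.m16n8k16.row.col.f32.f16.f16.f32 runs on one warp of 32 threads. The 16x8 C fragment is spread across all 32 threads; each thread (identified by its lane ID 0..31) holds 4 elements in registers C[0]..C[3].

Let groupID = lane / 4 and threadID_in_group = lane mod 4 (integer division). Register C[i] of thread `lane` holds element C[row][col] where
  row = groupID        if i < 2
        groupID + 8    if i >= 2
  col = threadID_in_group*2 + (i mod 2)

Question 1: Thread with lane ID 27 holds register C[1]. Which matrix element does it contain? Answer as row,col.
6,7

lane 27: gid=6 (27/4), tid=3 (27%4)
i=1: r=6+0=6, c=3*2+1=7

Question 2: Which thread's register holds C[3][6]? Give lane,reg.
15,0

r=3⇒gr=3,Rb=0  c=6⇒th=3,odd=0
L=3*4+3=15  i=0*2+0=0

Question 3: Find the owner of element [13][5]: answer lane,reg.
r:13=>grp=5,rB=1  c:5=>tig=2,lo=1
L=5*4+2=22  i=1*2+1=3

22,3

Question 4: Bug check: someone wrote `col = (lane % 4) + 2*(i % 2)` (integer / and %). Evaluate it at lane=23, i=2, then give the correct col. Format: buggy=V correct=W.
buggy=3 correct=6

`(lane % 4) + 2*(i % 2)`[23,2]→3
lane 23: G=5 (23/4), T=3 (23%4)
i=2: r=5+8=13, c=3*2+0=6
col: 3 vs 6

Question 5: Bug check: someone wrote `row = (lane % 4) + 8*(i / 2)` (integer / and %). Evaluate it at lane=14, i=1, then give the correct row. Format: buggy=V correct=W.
buggy=2 correct=3

`(lane % 4) + 8*(i / 2)`[14,1]=>2
lane 14: grp=3 (14/4), tig=2 (14%4)
i=1: r=3+0=3, c=2*2+1=5
row: 2 vs 3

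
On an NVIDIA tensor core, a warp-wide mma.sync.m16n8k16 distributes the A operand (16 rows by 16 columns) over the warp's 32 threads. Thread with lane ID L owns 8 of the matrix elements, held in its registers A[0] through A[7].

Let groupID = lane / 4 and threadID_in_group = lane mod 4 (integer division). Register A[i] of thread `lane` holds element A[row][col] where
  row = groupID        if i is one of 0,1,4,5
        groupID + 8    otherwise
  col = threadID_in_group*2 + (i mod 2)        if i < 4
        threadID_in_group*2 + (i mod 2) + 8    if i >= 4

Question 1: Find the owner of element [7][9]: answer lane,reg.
r: 7->gid=7,r8=0  c: 9->c8=1,tid=0,i&1=1
L=7*4+0=28  i=1*4+0*2+1=5

28,5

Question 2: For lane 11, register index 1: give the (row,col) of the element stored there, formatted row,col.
2,7

11: G=2,T=3
[1] (2+0,3*2+1+0) = (2,7)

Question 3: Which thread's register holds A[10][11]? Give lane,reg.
r=10→G=2,rhi=1  c=11→chi=1,T=1,p=1
L=2*4+1=9  i=1*4+1*2+1=7

9,7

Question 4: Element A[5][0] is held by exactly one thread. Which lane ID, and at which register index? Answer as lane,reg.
r=5→G=5,rhi=0  c=0→chi=0,T=0,p=0
L=5*4+0=20  i=0*4+0*2+0=0

20,0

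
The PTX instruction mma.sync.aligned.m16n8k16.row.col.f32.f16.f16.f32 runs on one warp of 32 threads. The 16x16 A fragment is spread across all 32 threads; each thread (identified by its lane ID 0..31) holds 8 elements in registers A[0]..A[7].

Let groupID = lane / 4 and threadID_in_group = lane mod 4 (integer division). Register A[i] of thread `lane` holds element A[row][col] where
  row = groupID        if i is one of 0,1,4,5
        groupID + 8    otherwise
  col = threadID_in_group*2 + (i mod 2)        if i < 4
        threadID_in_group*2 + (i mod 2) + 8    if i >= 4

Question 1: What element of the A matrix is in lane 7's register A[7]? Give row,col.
9,15

L=7→G=7>>2=1, T=7&3=3
[7]→row 1+8=9  col 3·2+1+8=15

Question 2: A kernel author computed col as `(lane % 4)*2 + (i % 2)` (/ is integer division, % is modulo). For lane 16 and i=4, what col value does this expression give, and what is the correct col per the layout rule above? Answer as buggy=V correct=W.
buggy=0 correct=8

`(lane % 4)*2 + (i % 2)`[16,4]⇒0
lane 16: gr=4 (16/4), th=0 (16%4)
i=4: r=4+0=4, c=0*2+0+8=8
col: 0 vs 8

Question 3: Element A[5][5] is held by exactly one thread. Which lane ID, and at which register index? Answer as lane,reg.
22,1

r:5=>grp=5,rB=0  c:5=>cB=0,tig=2,lo=1
L=5*4+2=22  i=0*4+0*2+1=1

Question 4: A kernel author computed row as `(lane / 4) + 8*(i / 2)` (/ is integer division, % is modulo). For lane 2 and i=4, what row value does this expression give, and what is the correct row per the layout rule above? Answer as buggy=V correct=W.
`(lane / 4) + 8*(i / 2)`[2,4]=>16
L=2=>grp=2>>2=0, tig=2&3=2
[4]=>row 0+0=0  col 2·2+0+8=12
row: 16 vs 0

buggy=16 correct=0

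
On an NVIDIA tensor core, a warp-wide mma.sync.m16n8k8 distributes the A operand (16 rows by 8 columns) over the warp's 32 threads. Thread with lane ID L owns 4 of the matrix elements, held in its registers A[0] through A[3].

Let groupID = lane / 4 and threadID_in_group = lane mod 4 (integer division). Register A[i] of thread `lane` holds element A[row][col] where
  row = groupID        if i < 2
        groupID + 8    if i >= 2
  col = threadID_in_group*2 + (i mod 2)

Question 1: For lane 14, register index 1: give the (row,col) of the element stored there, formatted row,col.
3,5

lane 14->14/4=3, 14 mod 4=2
i=1  r:3+0->3  c:2·2+1->5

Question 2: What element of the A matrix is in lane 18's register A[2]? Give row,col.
lane 18: G=4 (18/4), T=2 (18%4)
i=2: r=4+8=12, c=2*2+0=4

12,4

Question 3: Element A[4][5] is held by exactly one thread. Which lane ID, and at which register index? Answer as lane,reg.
18,1

r:4=>grp=4,rB=0  c:5=>tig=2,lo=1
L=4*4+2=18  i=0*2+1=1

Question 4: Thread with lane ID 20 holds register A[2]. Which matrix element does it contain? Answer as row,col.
lane 20: gr=5 (20/4), th=0 (20%4)
i=2: r=5+8=13, c=0*2+0=0

13,0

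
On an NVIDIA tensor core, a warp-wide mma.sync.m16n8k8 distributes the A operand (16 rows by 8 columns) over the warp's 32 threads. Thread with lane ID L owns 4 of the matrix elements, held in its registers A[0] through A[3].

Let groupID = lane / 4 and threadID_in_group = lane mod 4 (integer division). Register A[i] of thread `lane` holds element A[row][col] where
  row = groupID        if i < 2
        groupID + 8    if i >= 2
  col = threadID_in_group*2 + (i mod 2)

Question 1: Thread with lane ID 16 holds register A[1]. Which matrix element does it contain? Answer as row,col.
4,1

L=16=>grp=16>>2=4, tig=16&3=0
[1]=>row 4+0=4  col 0·2+1=1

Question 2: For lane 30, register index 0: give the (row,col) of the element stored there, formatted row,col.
7,4

lane 30=>30/4=7, 30 mod 4=2
i=0  r:7+0=>7  c:2·2+0=>4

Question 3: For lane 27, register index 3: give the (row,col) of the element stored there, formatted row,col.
L=27=>grp=27>>2=6, tig=27&3=3
[3]=>row 6+8=14  col 3·2+1=7

14,7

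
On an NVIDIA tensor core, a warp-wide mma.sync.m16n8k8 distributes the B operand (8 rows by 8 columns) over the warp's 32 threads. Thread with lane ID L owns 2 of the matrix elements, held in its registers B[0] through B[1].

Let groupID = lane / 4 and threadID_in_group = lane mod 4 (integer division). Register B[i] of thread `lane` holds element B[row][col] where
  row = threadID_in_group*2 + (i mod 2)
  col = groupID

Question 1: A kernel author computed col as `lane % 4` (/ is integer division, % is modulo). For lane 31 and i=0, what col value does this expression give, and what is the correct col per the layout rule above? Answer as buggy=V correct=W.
`lane % 4`[31,0]→3
L=31→G=31>>2=7, T=31&3=3
[0]→row 3·2+0=6  col G=7
col: 3 vs 7

buggy=3 correct=7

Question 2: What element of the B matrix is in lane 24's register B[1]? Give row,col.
24: grp=6,tig=0
[1] (0*2+1,6) = (1,6)

1,6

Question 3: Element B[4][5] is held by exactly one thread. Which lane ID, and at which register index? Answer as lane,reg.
22,0

c=5⇒gr=5  r=4⇒th=2,odd=0
L=5*4+2=22  i=0=0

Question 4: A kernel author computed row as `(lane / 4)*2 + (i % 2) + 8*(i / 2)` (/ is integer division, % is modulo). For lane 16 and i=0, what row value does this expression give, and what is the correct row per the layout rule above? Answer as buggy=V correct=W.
buggy=8 correct=0

`(lane / 4)*2 + (i % 2) + 8*(i / 2)`[16,0]->8
L=16->g=16>>2=4, t=16&3=0
[0]->row 0·2+0=0  col g=4
row: 8 vs 0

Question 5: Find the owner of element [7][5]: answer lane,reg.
23,1

c: 5->gid=5  r: 7->tid=3,i&1=1
L=5*4+3=23  i=1=1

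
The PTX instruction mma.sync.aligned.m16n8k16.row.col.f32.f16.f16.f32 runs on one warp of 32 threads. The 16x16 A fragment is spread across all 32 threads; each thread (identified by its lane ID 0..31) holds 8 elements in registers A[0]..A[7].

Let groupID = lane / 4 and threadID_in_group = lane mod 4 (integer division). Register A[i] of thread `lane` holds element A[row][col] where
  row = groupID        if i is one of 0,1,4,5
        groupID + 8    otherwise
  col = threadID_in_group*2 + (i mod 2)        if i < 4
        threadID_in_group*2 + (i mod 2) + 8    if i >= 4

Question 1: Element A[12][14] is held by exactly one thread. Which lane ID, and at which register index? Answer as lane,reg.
r=12->g=4,rb=1  c=14->cb=1,t=3,b0=0
L=4*4+3=19  i=1*4+1*2+0=6

19,6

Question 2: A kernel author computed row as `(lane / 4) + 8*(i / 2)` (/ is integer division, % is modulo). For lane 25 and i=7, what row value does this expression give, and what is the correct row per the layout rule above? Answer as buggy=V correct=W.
buggy=30 correct=14

`(lane / 4) + 8*(i / 2)`[25,7]=>30
lane 25=>25/4=6, 25 mod 4=1
i=7  r:6+8=>14  c:2·1+1+8=>11
row: 30 vs 14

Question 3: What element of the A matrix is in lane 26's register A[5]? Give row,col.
6,13

L=26->g=26>>2=6, t=26&3=2
[5]->row 6+0=6  col 2·2+1+8=13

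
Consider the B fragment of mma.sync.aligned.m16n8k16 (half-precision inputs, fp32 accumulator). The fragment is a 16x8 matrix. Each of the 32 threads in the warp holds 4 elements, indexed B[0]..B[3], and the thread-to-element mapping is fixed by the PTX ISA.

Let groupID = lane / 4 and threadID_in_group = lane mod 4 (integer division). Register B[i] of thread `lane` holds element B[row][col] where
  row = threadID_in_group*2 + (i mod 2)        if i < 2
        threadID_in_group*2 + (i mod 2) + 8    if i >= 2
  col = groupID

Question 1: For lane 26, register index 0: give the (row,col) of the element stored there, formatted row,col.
4,6

26: gid=6,tid=2
[0] (2*2+0+0,6) = (4,6)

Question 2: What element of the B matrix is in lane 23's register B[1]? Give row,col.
7,5

lane 23: gr=5 (23/4), th=3 (23%4)
i=1: r=3*2+1+0=7, c=gr=5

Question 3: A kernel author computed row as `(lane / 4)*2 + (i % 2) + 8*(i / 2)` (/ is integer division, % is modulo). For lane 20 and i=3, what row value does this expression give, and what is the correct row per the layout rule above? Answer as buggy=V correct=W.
buggy=19 correct=9

`(lane / 4)*2 + (i % 2) + 8*(i / 2)`[20,3]→19
lane 20→20/4=5, 20 mod 4=0
i=3  r:2·0+1+8→9  c:5
row: 19 vs 9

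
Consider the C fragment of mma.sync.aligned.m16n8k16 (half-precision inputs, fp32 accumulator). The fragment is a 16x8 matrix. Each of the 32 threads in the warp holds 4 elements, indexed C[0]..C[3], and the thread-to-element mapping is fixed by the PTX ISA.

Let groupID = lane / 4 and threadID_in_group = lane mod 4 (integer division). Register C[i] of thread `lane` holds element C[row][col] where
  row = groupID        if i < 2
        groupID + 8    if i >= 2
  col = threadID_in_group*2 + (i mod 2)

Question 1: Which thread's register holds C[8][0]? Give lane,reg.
r=8->g=0,rb=1  c=0->t=0,b0=0
L=0*4+0=0  i=1*2+0=2

0,2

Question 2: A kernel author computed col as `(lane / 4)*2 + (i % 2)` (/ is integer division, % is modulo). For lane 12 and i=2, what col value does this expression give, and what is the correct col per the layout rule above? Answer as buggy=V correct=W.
`(lane / 4)*2 + (i % 2)`[12,2]→6
lane 12→12/4=3, 12 mod 4=0
i=2  r:3+8→11  c:2·0+0→0
col: 6 vs 0

buggy=6 correct=0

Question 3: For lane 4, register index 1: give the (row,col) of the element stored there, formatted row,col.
1,1

lane 4=>4/4=1, 4 mod 4=0
i=1  r:1+0=>1  c:2·0+1=>1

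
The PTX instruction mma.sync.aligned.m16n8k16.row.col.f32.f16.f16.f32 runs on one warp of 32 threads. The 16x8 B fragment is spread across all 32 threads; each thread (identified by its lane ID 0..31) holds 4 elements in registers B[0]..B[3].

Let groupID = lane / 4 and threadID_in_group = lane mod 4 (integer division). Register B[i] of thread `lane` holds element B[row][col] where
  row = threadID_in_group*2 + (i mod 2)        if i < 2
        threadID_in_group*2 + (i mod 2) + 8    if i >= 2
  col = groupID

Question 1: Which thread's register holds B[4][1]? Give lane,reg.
6,0

c=1→G=1  r=4→rhi=0,T=2,p=0
L=1*4+2=6  i=0*2+0=0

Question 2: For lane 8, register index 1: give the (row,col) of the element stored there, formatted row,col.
lane 8: G=2 (8/4), T=0 (8%4)
i=1: r=0*2+1+0=1, c=G=2

1,2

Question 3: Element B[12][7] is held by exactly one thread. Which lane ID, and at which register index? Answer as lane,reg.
30,2

c=7⇒gr=7  r=12⇒Rb=1,th=2,odd=0
L=7*4+2=30  i=1*2+0=2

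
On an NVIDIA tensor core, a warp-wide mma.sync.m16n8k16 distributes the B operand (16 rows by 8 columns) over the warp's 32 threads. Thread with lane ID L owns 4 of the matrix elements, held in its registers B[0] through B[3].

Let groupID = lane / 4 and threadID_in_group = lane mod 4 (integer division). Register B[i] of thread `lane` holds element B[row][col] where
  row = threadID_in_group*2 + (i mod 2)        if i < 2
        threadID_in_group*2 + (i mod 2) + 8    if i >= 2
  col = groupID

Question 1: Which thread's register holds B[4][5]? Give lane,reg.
c:5=>grp=5  r:4=>rB=0,tig=2,lo=0
L=5*4+2=22  i=0*2+0=0

22,0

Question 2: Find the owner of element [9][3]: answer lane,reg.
c=3⇒gr=3  r=9⇒Rb=1,th=0,odd=1
L=3*4+0=12  i=1*2+1=3

12,3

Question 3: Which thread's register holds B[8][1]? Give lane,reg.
4,2

c=1⇒gr=1  r=8⇒Rb=1,th=0,odd=0
L=1*4+0=4  i=1*2+0=2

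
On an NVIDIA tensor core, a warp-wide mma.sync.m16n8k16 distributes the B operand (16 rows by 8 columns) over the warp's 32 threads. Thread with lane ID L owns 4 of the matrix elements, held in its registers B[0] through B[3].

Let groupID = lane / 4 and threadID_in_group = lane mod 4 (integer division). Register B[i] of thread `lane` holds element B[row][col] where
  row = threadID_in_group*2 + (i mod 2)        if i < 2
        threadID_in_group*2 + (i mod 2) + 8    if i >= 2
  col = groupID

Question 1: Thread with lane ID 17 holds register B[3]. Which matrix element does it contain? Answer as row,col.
L=17⇒gr=17>>2=4, th=17&3=1
[3]⇒row 1·2+1+8=11  col gr=4

11,4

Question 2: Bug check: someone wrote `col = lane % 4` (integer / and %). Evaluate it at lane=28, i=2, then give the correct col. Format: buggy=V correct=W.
buggy=0 correct=7

`lane % 4`[28,2]⇒0
lane 28: gr=7 (28/4), th=0 (28%4)
i=2: r=0*2+0+8=8, c=gr=7
col: 0 vs 7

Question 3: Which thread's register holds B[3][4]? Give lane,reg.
17,1

c:4=>grp=4  r:3=>rB=0,tig=1,lo=1
L=4*4+1=17  i=0*2+1=1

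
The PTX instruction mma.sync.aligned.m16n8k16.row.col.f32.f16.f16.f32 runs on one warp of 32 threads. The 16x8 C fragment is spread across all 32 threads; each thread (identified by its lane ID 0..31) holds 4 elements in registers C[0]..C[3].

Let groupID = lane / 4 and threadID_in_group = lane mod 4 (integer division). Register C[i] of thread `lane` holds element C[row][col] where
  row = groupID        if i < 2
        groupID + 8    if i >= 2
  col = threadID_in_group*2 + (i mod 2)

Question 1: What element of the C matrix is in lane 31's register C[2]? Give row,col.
31: g=7,t=3
[2] (7+8,3*2+0) = (15,6)

15,6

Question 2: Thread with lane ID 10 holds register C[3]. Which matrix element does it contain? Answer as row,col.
lane 10: grp=2 (10/4), tig=2 (10%4)
i=3: r=2+8=10, c=2*2+1=5

10,5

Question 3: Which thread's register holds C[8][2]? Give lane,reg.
1,2

r:8=>grp=0,rB=1  c:2=>tig=1,lo=0
L=0*4+1=1  i=1*2+0=2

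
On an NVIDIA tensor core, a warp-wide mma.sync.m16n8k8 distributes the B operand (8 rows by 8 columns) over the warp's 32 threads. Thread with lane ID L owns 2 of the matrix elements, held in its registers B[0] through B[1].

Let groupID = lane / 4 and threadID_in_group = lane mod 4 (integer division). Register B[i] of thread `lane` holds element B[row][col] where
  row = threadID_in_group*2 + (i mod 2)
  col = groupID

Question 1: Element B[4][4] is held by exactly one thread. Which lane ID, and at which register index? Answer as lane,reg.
c: 4->gid=4  r: 4->tid=2,i&1=0
L=4*4+2=18  i=0=0

18,0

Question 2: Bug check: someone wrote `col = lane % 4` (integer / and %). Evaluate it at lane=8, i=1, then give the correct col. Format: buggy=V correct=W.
buggy=0 correct=2

`lane % 4`[8,1]→0
lane 8→8/4=2, 8 mod 4=0
i=1  r:2·0+1→1  c:2
col: 0 vs 2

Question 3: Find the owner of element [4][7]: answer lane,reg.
30,0

c:7=>grp=7  r:4=>tig=2,lo=0
L=7*4+2=30  i=0=0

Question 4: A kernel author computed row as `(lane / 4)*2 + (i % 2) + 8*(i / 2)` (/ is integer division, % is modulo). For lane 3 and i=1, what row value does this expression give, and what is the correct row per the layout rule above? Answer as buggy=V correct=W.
`(lane / 4)*2 + (i % 2) + 8*(i / 2)`[3,1]⇒1
lane 3⇒3/4=0, 3 mod 4=3
i=1  r:2·3+1⇒7  c:0
row: 1 vs 7

buggy=1 correct=7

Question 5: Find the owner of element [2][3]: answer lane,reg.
13,0

c=3⇒gr=3  r=2⇒th=1,odd=0
L=3*4+1=13  i=0=0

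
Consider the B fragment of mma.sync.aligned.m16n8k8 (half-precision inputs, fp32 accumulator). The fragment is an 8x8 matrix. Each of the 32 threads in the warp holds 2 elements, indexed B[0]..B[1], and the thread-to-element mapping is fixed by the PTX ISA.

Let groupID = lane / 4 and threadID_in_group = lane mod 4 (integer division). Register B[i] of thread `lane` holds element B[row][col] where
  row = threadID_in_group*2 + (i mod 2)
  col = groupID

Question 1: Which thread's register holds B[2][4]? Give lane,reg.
c=4->g=4  r=2->t=1,b0=0
L=4*4+1=17  i=0=0

17,0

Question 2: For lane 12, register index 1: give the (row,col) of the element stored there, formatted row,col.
L=12->g=12>>2=3, t=12&3=0
[1]->row 0·2+1=1  col g=3

1,3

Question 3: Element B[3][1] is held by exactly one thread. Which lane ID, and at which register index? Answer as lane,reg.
c=1⇒gr=1  r=3⇒th=1,odd=1
L=1*4+1=5  i=1=1

5,1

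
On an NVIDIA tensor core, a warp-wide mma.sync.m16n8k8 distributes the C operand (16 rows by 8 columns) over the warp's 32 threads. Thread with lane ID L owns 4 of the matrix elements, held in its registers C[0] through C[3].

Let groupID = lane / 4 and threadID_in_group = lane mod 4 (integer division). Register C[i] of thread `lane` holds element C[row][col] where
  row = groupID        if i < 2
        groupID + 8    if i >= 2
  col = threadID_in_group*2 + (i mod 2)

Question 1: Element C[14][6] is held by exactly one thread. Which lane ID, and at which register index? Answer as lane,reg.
r=14→G=6,rhi=1  c=6→T=3,p=0
L=6*4+3=27  i=1*2+0=2

27,2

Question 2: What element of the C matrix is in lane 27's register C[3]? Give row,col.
lane 27→27/4=6, 27 mod 4=3
i=3  r:6+8→14  c:2·3+1→7

14,7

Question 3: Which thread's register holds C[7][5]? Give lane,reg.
r=7→G=7,rhi=0  c=5→T=2,p=1
L=7*4+2=30  i=0*2+1=1

30,1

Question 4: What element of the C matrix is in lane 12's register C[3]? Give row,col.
lane 12→12/4=3, 12 mod 4=0
i=3  r:3+8→11  c:2·0+1→1

11,1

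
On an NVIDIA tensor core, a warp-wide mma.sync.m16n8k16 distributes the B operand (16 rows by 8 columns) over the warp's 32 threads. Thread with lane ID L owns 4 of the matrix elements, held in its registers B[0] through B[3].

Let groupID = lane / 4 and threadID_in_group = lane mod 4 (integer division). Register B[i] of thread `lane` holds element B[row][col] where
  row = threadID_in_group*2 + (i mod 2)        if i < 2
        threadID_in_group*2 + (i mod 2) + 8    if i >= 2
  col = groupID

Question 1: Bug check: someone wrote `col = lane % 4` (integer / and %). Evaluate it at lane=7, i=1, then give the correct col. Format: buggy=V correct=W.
buggy=3 correct=1

`lane % 4`[7,1]→3
7: G=1,T=3
[1] (3*2+1+0,1) = (7,1)
col: 3 vs 1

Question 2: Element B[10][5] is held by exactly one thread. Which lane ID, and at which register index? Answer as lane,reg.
c:5=>grp=5  r:10=>rB=1,tig=1,lo=0
L=5*4+1=21  i=1*2+0=2

21,2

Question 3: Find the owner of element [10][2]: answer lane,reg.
c=2→G=2  r=10→rhi=1,T=1,p=0
L=2*4+1=9  i=1*2+0=2

9,2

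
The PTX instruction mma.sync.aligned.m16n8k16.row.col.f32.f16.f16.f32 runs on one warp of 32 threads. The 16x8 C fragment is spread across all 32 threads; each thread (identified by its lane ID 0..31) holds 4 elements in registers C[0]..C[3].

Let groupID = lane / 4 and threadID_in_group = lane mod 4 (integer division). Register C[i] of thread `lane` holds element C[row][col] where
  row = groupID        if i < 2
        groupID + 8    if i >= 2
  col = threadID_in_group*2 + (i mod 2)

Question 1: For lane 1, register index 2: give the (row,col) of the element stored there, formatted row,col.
8,2

1: gr=0,th=1
[2] (0+8,1*2+0) = (8,2)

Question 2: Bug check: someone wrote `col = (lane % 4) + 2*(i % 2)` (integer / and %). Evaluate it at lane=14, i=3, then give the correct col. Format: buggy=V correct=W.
buggy=4 correct=5

`(lane % 4) + 2*(i % 2)`[14,3]⇒4
lane 14: gr=3 (14/4), th=2 (14%4)
i=3: r=3+8=11, c=2*2+1=5
col: 4 vs 5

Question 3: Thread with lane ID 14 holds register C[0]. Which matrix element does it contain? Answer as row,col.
3,4

lane 14: gid=3 (14/4), tid=2 (14%4)
i=0: r=3+0=3, c=2*2+0=4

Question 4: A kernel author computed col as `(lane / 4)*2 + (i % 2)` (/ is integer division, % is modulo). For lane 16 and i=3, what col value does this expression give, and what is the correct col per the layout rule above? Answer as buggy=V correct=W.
`(lane / 4)*2 + (i % 2)`[16,3]→9
lane 16→16/4=4, 16 mod 4=0
i=3  r:4+8→12  c:2·0+1→1
col: 9 vs 1

buggy=9 correct=1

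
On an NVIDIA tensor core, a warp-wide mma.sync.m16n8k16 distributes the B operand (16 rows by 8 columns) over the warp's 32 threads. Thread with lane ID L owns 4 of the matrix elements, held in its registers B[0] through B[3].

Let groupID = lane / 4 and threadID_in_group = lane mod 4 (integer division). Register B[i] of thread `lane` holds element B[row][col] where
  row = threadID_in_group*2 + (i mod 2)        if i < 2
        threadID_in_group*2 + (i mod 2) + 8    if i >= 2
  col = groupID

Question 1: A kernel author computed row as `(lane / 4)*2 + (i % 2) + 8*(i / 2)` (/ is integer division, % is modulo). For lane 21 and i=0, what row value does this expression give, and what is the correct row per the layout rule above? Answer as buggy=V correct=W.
buggy=10 correct=2

`(lane / 4)*2 + (i % 2) + 8*(i / 2)`[21,0]=>10
21: grp=5,tig=1
[0] (1*2+0+0,5) = (2,5)
row: 10 vs 2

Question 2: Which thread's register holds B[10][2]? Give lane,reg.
9,2

c=2⇒gr=2  r=10⇒Rb=1,th=1,odd=0
L=2*4+1=9  i=1*2+0=2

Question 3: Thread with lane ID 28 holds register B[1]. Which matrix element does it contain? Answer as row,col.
28: G=7,T=0
[1] (0*2+1+0,7) = (1,7)

1,7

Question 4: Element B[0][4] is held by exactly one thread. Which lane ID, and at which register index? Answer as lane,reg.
c:4=>grp=4  r:0=>rB=0,tig=0,lo=0
L=4*4+0=16  i=0*2+0=0

16,0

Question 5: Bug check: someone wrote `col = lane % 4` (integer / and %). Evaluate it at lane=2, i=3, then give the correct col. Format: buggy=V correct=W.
`lane % 4`[2,3]->2
lane 2->2/4=0, 2 mod 4=2
i=3  r:2·2+1+8->13  c:0
col: 2 vs 0

buggy=2 correct=0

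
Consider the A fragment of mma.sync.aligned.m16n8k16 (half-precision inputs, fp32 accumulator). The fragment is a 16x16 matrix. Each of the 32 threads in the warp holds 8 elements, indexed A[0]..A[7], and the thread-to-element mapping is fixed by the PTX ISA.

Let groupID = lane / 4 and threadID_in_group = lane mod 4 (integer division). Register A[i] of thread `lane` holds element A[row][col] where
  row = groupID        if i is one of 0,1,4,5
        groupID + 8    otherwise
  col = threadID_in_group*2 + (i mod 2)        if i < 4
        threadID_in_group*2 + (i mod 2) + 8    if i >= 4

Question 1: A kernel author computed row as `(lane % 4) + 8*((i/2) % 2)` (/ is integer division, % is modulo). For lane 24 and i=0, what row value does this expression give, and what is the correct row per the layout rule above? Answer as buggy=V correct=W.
`(lane % 4) + 8*((i/2) % 2)`[24,0]->0
24: g=6,t=0
[0] (6+0,0*2+0+0) = (6,0)
row: 0 vs 6

buggy=0 correct=6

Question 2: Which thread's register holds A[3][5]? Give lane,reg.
r=3⇒gr=3,Rb=0  c=5⇒Cb=0,th=2,odd=1
L=3*4+2=14  i=0*4+0*2+1=1

14,1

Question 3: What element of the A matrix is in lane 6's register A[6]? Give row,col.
lane 6->6/4=1, 6 mod 4=2
i=6  r:1+8->9  c:2·2+0+8->12

9,12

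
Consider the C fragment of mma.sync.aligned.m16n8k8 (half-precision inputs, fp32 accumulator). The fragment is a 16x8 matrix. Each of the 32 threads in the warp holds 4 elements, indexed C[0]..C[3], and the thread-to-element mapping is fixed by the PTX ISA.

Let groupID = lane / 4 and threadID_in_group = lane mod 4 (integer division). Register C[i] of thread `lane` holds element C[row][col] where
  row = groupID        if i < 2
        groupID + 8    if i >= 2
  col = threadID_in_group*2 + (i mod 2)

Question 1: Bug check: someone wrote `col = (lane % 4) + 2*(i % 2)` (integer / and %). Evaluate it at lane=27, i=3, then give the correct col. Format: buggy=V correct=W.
`(lane % 4) + 2*(i % 2)`[27,3]->5
27: g=6,t=3
[3] (6+8,3*2+1) = (14,7)
col: 5 vs 7

buggy=5 correct=7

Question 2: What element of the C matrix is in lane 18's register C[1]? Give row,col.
4,5

L=18⇒gr=18>>2=4, th=18&3=2
[1]⇒row 4+0=4  col 2·2+1=5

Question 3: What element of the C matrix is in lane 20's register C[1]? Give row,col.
L=20⇒gr=20>>2=5, th=20&3=0
[1]⇒row 5+0=5  col 0·2+1=1

5,1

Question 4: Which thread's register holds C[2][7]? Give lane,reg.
r=2->g=2,rb=0  c=7->t=3,b0=1
L=2*4+3=11  i=0*2+1=1

11,1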